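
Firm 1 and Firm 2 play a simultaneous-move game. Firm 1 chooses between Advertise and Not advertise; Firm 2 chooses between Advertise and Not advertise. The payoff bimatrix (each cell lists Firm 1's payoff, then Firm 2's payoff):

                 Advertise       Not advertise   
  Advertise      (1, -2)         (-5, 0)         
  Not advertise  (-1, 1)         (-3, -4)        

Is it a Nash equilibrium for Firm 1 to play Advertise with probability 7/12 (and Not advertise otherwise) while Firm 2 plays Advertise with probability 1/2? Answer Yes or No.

Given Firm 1's mix p = 7/12, Firm 2's payoff from Advertise is -3/4 but from Not advertise is -5/3. Firm 2 strictly prefers Advertise, so Firm 2 would not mix.
So the proposed profile is not a Nash equilibrium.

No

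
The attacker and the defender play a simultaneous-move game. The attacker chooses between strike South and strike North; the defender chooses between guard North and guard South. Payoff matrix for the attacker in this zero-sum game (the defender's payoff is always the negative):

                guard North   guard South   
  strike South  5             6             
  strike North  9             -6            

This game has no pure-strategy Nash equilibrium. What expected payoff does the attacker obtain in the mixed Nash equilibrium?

The attacker's indifference between strike South and strike North determines the defender's mixing probability q:
  the attacker's payoff to strike South: q·5 + (1−q)·6 = -q + 6
  the attacker's payoff to strike North: q·9 + (1−q)·(-6) = 15q - 6
  -q + 6 = 15q - 6  ⇒  -16q = -12  ⇒  q = 3/4.
At equilibrium the attacker is indifferent across rows, so the attacker's payoff equals the payoff from strike South: (3/4)·5 + (1/4)·6 = 21/4.

21/4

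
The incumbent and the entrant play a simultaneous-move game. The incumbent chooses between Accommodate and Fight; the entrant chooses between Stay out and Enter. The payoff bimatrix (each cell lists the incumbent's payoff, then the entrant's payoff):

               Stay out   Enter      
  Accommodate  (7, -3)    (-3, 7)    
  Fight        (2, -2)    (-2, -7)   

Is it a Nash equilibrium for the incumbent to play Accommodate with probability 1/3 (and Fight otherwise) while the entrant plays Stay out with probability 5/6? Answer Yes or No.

Given the entrant's mix q = 5/6, the incumbent's payoff from Accommodate is 16/3 but from Fight is 4/3. The incumbent strictly prefers Accommodate, so the incumbent would not mix.
So the proposed profile is not a Nash equilibrium.

No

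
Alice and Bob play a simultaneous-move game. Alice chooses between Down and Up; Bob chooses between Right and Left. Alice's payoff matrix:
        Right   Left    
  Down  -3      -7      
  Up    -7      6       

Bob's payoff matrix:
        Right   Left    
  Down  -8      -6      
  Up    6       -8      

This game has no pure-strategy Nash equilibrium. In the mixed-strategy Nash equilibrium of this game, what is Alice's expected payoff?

Bob's mix must leave Alice indifferent between Down and Up.
  Alice's payoff from Down: q·(-3) + (1−q)·(-7) = 4q - 7
  Alice's payoff from Up: q·(-7) + (1−q)·6 = -13q + 6
  4q - 7 = -13q + 6  ⇒  17q = 13  ⇒  q = 13/17.
At equilibrium Alice is indifferent across rows, so Alice's payoff equals the payoff from Down: (13/17)·(-3) + (4/17)·(-7) = -67/17.

-67/17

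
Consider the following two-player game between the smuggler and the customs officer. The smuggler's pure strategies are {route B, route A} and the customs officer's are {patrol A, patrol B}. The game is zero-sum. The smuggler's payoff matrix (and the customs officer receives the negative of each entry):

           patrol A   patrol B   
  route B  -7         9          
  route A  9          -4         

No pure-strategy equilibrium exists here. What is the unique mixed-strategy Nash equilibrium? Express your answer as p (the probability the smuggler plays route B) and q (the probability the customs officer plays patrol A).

p = 13/29, q = 13/29

Set the customs officer's expected payoff from patrol A equal to that from patrol B:
  the customs officer's payoff from patrol A: p·7 + (1−p)·(-9) = 16p - 9
  the customs officer's payoff from patrol B: p·(-9) + (1−p)·4 = -13p + 4
  16p - 9 = -13p + 4  ⇒  29p = 13  ⇒  p = 13/29.
Set the smuggler's expected payoff from route B equal to that from route A:
  the smuggler's payoff to route B: q·(-7) + (1−q)·9 = -16q + 9
  the smuggler's payoff to route A: q·9 + (1−q)·(-4) = 13q - 4
  -16q + 9 = 13q - 4  ⇒  -29q = -13  ⇒  q = 13/29.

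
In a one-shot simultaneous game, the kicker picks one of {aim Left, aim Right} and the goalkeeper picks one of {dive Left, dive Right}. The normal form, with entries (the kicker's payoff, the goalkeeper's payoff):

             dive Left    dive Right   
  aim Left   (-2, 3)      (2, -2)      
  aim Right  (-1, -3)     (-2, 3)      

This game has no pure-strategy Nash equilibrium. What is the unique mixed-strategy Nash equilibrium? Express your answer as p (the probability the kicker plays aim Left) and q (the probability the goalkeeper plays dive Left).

p = 6/11, q = 4/5

Set the goalkeeper's expected payoff from dive Left equal to that from dive Right:
  the goalkeeper's payoff to dive Left: p·3 + (1−p)·(-3) = 6p - 3
  the goalkeeper's payoff to dive Right: p·(-2) + (1−p)·3 = -5p + 3
  6p - 3 = -5p + 3  ⇒  11p = 6  ⇒  p = 6/11.
The goalkeeper's mix must leave the kicker indifferent between aim Left and aim Right.
  the kicker's expected payoff from aim Left: q·(-2) + (1−q)·2 = -4q + 2
  the kicker's expected payoff from aim Right: q·(-1) + (1−q)·(-2) = q - 2
  -4q + 2 = q - 2  ⇒  -5q = -4  ⇒  q = 4/5.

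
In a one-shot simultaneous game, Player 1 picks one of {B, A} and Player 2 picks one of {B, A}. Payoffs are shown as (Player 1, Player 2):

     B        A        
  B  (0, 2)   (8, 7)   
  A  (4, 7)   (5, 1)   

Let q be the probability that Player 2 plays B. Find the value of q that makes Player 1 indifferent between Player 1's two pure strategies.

In a mixed equilibrium Player 1 is indifferent between B and A; this condition fixes q.
  Player 1's payoff from B: q·0 + (1−q)·8 = -8q + 8
  Player 1's payoff from A: q·4 + (1−q)·5 = -q + 5
  -8q + 8 = -q + 5  ⇒  -7q = -3  ⇒  q = 3/7.

q = 3/7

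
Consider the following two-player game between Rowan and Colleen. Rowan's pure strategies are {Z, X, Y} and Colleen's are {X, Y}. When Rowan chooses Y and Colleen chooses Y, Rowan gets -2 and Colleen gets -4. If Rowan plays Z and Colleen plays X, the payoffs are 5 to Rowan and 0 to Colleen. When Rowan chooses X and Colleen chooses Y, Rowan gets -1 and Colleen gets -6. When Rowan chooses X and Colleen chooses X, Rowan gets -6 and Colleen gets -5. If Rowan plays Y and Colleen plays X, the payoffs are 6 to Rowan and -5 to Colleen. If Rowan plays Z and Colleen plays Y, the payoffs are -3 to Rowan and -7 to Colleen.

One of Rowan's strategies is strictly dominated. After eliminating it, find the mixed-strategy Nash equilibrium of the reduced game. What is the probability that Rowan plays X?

Rowan's strategy Z is strictly dominated by Y: 6 > 5 and -2 > -3. Eliminate Z.
Rowan's mix must leave Colleen indifferent between X and Y.
  Colleen's payoff from X: p·(-5) + (1−p)·(-5) = -5
  Colleen's payoff from Y: p·(-6) + (1−p)·(-4) = -2p - 4
  -5 = -2p - 4  ⇒  2p = 1  ⇒  p = 1/2.

p = 1/2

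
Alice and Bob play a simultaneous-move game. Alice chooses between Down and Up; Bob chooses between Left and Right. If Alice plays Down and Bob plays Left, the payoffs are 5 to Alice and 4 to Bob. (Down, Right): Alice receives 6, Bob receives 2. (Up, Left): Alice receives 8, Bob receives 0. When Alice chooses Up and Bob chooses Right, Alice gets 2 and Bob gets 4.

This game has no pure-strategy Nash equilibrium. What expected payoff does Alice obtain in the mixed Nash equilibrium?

Set Alice's expected payoff from Down equal to that from Up:
  Alice's payoff to Down: q·5 + (1−q)·6 = -q + 6
  Alice's payoff to Up: q·8 + (1−q)·2 = 6q + 2
  -q + 6 = 6q + 2  ⇒  -7q = -4  ⇒  q = 4/7.
At equilibrium Alice is indifferent across rows, so Alice's payoff equals the payoff from Down: (4/7)·5 + (3/7)·6 = 38/7.

38/7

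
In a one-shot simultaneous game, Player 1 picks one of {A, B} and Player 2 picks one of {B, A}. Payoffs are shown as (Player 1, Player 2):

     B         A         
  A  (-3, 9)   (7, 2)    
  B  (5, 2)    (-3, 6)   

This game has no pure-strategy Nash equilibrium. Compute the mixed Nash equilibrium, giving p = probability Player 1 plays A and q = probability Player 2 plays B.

Player 1's mix must leave Player 2 indifferent between B and A.
  Player 2's payoff from B: p·9 + (1−p)·2 = 7p + 2
  Player 2's payoff from A: p·2 + (1−p)·6 = -4p + 6
  7p + 2 = -4p + 6  ⇒  11p = 4  ⇒  p = 4/11.
Player 1's indifference between A and B determines Player 2's mixing probability q:
  Player 1's payoff to A: q·(-3) + (1−q)·7 = -10q + 7
  Player 1's payoff to B: q·5 + (1−q)·(-3) = 8q - 3
  -10q + 7 = 8q - 3  ⇒  -18q = -10  ⇒  q = 5/9.

p = 4/11, q = 5/9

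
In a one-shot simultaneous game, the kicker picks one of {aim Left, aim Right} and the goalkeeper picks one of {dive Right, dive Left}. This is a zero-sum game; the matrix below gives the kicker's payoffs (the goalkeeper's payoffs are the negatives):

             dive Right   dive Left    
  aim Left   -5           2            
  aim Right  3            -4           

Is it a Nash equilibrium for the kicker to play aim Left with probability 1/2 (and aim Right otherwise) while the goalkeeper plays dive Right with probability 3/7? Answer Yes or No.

Check the goalkeeper's indifference given the kicker's mix p = 1/2:
  payoff from dive Right = 1; payoff from dive Left = 1 — equal.
Check the kicker's indifference given the goalkeeper's mix q = 3/7:
  payoff from aim Left = -1; payoff from aim Right = -1 — equal.
Both players are indifferent, so neither can profitably deviate.

Yes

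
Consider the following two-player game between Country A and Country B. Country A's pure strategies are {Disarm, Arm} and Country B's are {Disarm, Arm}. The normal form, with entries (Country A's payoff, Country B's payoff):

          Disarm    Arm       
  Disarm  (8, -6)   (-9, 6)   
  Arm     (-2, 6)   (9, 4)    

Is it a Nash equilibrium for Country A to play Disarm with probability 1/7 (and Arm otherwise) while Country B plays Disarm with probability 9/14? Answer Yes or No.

Yes

Check Country B's indifference given Country A's mix p = 1/7:
  payoff from Disarm = 30/7; payoff from Arm = 30/7 — equal.
Check Country A's indifference given Country B's mix q = 9/14:
  payoff from Disarm = 27/14; payoff from Arm = 27/14 — equal.
Both players are indifferent, so neither can profitably deviate.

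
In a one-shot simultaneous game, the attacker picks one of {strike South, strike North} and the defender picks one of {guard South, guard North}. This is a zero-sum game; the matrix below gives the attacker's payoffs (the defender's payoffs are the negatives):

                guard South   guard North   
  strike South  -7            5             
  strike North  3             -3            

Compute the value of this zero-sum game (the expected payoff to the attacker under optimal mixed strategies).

The defender's mix must leave the attacker indifferent between strike South and strike North.
  the attacker's payoff to strike South: q·(-7) + (1−q)·5 = -12q + 5
  the attacker's payoff to strike North: q·3 + (1−q)·(-3) = 6q - 3
  -12q + 5 = 6q - 3  ⇒  -18q = -8  ⇒  q = 4/9.
The value is the attacker's expected payoff against this mix (using strike South): (4/9)·(-7) + (5/9)·5 = -1/3.

v = -1/3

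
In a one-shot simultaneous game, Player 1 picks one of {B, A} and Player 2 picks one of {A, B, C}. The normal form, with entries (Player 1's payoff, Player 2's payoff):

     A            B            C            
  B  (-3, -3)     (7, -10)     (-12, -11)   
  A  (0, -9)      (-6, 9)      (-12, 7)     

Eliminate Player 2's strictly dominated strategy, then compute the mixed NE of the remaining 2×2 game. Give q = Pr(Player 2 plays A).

q = 13/16

Player 2's strategy C is strictly dominated by B: -10 > -11 and 9 > 7. Eliminate C.
In a mixed equilibrium Player 1 is indifferent between B and A; this condition fixes q.
  Player 1's payoff to B: q·(-3) + (1−q)·7 = -10q + 7
  Player 1's payoff to A: q·0 + (1−q)·(-6) = 6q - 6
  -10q + 7 = 6q - 6  ⇒  -16q = -13  ⇒  q = 13/16.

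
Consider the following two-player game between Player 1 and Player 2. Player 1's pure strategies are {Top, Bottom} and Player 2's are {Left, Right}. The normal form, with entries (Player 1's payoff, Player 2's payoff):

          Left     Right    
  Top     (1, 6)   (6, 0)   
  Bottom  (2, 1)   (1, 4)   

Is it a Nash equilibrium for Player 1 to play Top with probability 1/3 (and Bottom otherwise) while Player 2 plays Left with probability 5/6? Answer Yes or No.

Yes

Check Player 2's indifference given Player 1's mix p = 1/3:
  payoff from Left = 8/3; payoff from Right = 8/3 — equal.
Check Player 1's indifference given Player 2's mix q = 5/6:
  payoff from Top = 11/6; payoff from Bottom = 11/6 — equal.
Both players are indifferent, so neither can profitably deviate.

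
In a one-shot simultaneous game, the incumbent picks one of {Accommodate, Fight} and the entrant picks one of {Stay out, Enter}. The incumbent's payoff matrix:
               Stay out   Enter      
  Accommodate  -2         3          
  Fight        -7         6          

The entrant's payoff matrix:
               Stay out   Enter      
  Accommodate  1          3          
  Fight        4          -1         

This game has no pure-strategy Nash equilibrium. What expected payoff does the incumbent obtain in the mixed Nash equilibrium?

The incumbent's indifference between Accommodate and Fight determines the entrant's mixing probability q:
  the incumbent's payoff from Accommodate: q·(-2) + (1−q)·3 = -5q + 3
  the incumbent's payoff from Fight: q·(-7) + (1−q)·6 = -13q + 6
  -5q + 3 = -13q + 6  ⇒  8q = 3  ⇒  q = 3/8.
At equilibrium the incumbent is indifferent across rows, so the incumbent's payoff equals the payoff from Accommodate: (3/8)·(-2) + (5/8)·3 = 9/8.

9/8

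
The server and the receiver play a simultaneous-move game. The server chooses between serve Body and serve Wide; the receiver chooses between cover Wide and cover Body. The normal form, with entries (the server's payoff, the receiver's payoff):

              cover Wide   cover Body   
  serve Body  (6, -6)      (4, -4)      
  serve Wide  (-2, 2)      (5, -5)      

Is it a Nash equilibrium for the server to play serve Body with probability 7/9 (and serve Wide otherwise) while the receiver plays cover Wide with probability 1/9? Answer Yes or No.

Yes

Check the receiver's indifference given the server's mix p = 7/9:
  payoff from cover Wide = -38/9; payoff from cover Body = -38/9 — equal.
Check the server's indifference given the receiver's mix q = 1/9:
  payoff from serve Body = 38/9; payoff from serve Wide = 38/9 — equal.
Both players are indifferent, so neither can profitably deviate.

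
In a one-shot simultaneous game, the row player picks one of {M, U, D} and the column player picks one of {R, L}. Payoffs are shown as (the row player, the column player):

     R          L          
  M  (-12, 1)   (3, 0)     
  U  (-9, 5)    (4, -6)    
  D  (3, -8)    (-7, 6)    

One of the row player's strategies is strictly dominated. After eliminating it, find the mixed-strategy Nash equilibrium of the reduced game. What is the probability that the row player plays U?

p = 14/25

The row player's strategy M is strictly dominated by U: -9 > -12 and 4 > 3. Eliminate M.
The row player's mix must leave the column player indifferent between R and L.
  the column player's expected payoff from R: p·5 + (1−p)·(-8) = 13p - 8
  the column player's expected payoff from L: p·(-6) + (1−p)·6 = -12p + 6
  13p - 8 = -12p + 6  ⇒  25p = 14  ⇒  p = 14/25.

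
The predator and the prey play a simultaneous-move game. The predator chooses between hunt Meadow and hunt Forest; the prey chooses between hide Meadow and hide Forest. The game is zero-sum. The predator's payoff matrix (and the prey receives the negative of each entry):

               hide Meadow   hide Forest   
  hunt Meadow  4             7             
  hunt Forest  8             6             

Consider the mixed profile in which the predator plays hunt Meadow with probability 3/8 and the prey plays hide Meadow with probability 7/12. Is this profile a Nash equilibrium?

Given the predator's mix p = 3/8, the prey's payoff from hide Meadow is -13/2 but from hide Forest is -51/8. The prey strictly prefers hide Forest, so the prey would not mix.
So the proposed profile is not a Nash equilibrium.

No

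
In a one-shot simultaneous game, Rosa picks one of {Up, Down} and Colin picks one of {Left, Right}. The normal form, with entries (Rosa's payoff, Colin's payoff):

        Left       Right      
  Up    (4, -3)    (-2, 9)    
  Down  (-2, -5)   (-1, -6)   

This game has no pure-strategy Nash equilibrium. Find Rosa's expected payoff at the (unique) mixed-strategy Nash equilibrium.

-8/7

Colin's mix must leave Rosa indifferent between Up and Down.
  Rosa's payoff to Up: q·4 + (1−q)·(-2) = 6q - 2
  Rosa's payoff to Down: q·(-2) + (1−q)·(-1) = -q - 1
  6q - 2 = -q - 1  ⇒  7q = 1  ⇒  q = 1/7.
At equilibrium Rosa is indifferent across rows, so Rosa's payoff equals the payoff from Up: (1/7)·4 + (6/7)·(-2) = -8/7.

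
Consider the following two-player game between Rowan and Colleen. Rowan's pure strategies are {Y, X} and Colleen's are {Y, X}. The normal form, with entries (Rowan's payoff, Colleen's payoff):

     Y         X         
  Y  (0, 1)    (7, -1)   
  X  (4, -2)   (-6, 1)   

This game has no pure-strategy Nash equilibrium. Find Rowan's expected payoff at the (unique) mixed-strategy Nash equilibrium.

In a mixed equilibrium Rowan is indifferent between Y and X; this condition fixes q.
  Rowan's payoff from Y: q·0 + (1−q)·7 = -7q + 7
  Rowan's payoff from X: q·4 + (1−q)·(-6) = 10q - 6
  -7q + 7 = 10q - 6  ⇒  -17q = -13  ⇒  q = 13/17.
At equilibrium Rowan is indifferent across rows, so Rowan's payoff equals the payoff from Y: (13/17)·0 + (4/17)·7 = 28/17.

28/17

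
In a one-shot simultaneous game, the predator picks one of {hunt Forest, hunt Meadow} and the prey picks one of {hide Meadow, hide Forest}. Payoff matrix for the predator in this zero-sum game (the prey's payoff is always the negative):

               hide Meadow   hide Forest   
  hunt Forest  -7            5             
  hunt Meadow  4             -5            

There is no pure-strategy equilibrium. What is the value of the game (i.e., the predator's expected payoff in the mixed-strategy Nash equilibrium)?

The predator's indifference between hunt Forest and hunt Meadow determines the prey's mixing probability q:
  the predator's expected payoff from hunt Forest: q·(-7) + (1−q)·5 = -12q + 5
  the predator's expected payoff from hunt Meadow: q·4 + (1−q)·(-5) = 9q - 5
  -12q + 5 = 9q - 5  ⇒  -21q = -10  ⇒  q = 10/21.
The value is the predator's expected payoff against this mix (using hunt Forest): (10/21)·(-7) + (11/21)·5 = -5/7.

v = -5/7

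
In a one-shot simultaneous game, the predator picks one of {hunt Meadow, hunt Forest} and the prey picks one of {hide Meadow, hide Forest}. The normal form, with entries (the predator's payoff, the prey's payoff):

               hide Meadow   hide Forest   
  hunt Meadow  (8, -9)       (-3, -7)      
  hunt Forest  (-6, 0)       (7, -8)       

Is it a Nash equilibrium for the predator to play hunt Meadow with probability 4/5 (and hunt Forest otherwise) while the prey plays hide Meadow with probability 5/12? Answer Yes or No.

Check the prey's indifference given the predator's mix p = 4/5:
  payoff from hide Meadow = -36/5; payoff from hide Forest = -36/5 — equal.
Check the predator's indifference given the prey's mix q = 5/12:
  payoff from hunt Meadow = 19/12; payoff from hunt Forest = 19/12 — equal.
Both players are indifferent, so neither can profitably deviate.

Yes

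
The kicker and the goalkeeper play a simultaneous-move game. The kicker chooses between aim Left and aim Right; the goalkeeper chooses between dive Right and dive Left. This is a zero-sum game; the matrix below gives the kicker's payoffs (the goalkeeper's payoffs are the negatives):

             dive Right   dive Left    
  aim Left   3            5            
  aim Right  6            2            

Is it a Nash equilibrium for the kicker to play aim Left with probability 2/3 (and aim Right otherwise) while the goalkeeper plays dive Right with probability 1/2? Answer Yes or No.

Check the goalkeeper's indifference given the kicker's mix p = 2/3:
  payoff from dive Right = -4; payoff from dive Left = -4 — equal.
Check the kicker's indifference given the goalkeeper's mix q = 1/2:
  payoff from aim Left = 4; payoff from aim Right = 4 — equal.
Both players are indifferent, so neither can profitably deviate.

Yes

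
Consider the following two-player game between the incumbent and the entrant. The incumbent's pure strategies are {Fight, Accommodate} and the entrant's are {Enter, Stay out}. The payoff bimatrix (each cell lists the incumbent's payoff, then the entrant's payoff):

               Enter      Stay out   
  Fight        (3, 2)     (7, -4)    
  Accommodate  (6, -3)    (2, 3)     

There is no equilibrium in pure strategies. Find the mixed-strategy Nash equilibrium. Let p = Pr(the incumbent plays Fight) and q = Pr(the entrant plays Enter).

p = 1/2, q = 5/8

The entrant's indifference between Enter and Stay out determines the incumbent's mixing probability p:
  the entrant's payoff to Enter: p·2 + (1−p)·(-3) = 5p - 3
  the entrant's payoff to Stay out: p·(-4) + (1−p)·3 = -7p + 3
  5p - 3 = -7p + 3  ⇒  12p = 6  ⇒  p = 1/2.
For the incumbent to be willing to mix, the incumbent must be indifferent between Fight and Accommodate, which pins down the entrant's mix.
  the incumbent's payoff to Fight: q·3 + (1−q)·7 = -4q + 7
  the incumbent's payoff to Accommodate: q·6 + (1−q)·2 = 4q + 2
  -4q + 7 = 4q + 2  ⇒  -8q = -5  ⇒  q = 5/8.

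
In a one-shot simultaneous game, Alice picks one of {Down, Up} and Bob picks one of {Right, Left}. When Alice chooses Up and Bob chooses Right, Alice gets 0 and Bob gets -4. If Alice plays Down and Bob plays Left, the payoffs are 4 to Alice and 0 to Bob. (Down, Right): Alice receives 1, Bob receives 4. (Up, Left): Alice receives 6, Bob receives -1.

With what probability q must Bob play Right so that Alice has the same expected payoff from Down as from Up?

Alice's indifference between Down and Up determines Bob's mixing probability q:
  Alice's expected payoff from Down: q·1 + (1−q)·4 = -3q + 4
  Alice's expected payoff from Up: q·0 + (1−q)·6 = -6q + 6
  -3q + 4 = -6q + 6  ⇒  3q = 2  ⇒  q = 2/3.

q = 2/3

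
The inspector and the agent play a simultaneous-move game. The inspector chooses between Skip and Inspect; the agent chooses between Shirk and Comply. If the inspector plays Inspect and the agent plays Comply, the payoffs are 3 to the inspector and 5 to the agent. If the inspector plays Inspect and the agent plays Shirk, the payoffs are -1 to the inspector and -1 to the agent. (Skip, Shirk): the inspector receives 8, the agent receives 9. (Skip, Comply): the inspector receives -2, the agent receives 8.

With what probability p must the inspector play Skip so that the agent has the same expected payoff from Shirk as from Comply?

p = 6/7

Set the agent's expected payoff from Shirk equal to that from Comply:
  the agent's expected payoff from Shirk: p·9 + (1−p)·(-1) = 10p - 1
  the agent's expected payoff from Comply: p·8 + (1−p)·5 = 3p + 5
  10p - 1 = 3p + 5  ⇒  7p = 6  ⇒  p = 6/7.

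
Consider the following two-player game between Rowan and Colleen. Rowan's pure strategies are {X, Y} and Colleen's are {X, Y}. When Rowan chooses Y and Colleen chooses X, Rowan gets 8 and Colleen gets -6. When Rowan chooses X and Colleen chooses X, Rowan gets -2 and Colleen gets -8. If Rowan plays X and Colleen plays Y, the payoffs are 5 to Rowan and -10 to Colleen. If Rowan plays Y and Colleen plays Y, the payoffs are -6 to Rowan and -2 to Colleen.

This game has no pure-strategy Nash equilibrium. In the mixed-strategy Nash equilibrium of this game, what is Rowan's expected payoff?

4/3

In a mixed equilibrium Rowan is indifferent between X and Y; this condition fixes q.
  Rowan's payoff to X: q·(-2) + (1−q)·5 = -7q + 5
  Rowan's payoff to Y: q·8 + (1−q)·(-6) = 14q - 6
  -7q + 5 = 14q - 6  ⇒  -21q = -11  ⇒  q = 11/21.
At equilibrium Rowan is indifferent across rows, so Rowan's payoff equals the payoff from X: (11/21)·(-2) + (10/21)·5 = 4/3.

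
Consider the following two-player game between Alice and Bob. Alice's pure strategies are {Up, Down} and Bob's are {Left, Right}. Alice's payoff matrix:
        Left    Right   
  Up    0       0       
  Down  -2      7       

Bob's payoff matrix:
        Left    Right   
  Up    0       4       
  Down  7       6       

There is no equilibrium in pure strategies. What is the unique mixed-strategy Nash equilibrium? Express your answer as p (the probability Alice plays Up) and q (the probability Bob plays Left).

Alice's mix must leave Bob indifferent between Left and Right.
  Bob's expected payoff from Left: p·0 + (1−p)·7 = -7p + 7
  Bob's expected payoff from Right: p·4 + (1−p)·6 = -2p + 6
  -7p + 7 = -2p + 6  ⇒  -5p = -1  ⇒  p = 1/5.
In a mixed equilibrium Alice is indifferent between Up and Down; this condition fixes q.
  Alice's expected payoff from Up: q·0 + (1−q)·0 = 0
  Alice's expected payoff from Down: q·(-2) + (1−q)·7 = -9q + 7
  0 = -9q + 7  ⇒  9q = 7  ⇒  q = 7/9.

p = 1/5, q = 7/9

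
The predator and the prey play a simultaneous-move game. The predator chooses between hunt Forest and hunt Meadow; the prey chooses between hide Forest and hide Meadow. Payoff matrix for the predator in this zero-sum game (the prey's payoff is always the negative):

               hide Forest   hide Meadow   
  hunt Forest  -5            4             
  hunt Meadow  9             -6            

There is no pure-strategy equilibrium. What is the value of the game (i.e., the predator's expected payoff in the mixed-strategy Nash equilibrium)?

Set the predator's expected payoff from hunt Forest equal to that from hunt Meadow:
  the predator's payoff to hunt Forest: q·(-5) + (1−q)·4 = -9q + 4
  the predator's payoff to hunt Meadow: q·9 + (1−q)·(-6) = 15q - 6
  -9q + 4 = 15q - 6  ⇒  -24q = -10  ⇒  q = 5/12.
The value is the predator's expected payoff against this mix (using hunt Forest): (5/12)·(-5) + (7/12)·4 = 1/4.

v = 1/4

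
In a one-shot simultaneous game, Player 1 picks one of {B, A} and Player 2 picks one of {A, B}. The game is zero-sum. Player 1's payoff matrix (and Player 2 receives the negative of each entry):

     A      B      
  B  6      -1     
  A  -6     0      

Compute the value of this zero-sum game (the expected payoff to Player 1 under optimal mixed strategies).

v = -6/13

Set Player 1's expected payoff from B equal to that from A:
  Player 1's payoff from B: q·6 + (1−q)·(-1) = 7q - 1
  Player 1's payoff from A: q·(-6) + (1−q)·0 = -6q
  7q - 1 = -6q  ⇒  13q = 1  ⇒  q = 1/13.
The value is Player 1's expected payoff against this mix (using B): (1/13)·6 + (12/13)·(-1) = -6/13.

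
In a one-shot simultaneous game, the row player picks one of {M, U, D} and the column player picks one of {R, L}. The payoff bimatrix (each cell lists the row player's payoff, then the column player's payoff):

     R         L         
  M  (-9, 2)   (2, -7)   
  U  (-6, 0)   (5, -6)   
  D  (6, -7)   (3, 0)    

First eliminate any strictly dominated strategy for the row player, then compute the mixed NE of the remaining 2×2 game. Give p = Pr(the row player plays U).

p = 7/13

The row player's strategy M is strictly dominated by U: -6 > -9 and 5 > 2. Eliminate M.
The row player's mix must leave the column player indifferent between R and L.
  the column player's expected payoff from R: p·0 + (1−p)·(-7) = 7p - 7
  the column player's expected payoff from L: p·(-6) + (1−p)·0 = -6p
  7p - 7 = -6p  ⇒  13p = 7  ⇒  p = 7/13.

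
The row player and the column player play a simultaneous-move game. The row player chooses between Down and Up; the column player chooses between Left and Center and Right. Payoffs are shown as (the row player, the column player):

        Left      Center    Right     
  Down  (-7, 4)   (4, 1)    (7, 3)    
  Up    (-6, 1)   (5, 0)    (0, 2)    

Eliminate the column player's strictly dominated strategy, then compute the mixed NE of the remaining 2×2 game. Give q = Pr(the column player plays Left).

The column player's strategy Center is strictly dominated by Right: 3 > 1 and 2 > 0. Eliminate Center.
The column player's mix must leave the row player indifferent between Down and Up.
  the row player's expected payoff from Down: q·(-7) + (1−q)·7 = -14q + 7
  the row player's expected payoff from Up: q·(-6) + (1−q)·0 = -6q
  -14q + 7 = -6q  ⇒  -8q = -7  ⇒  q = 7/8.

q = 7/8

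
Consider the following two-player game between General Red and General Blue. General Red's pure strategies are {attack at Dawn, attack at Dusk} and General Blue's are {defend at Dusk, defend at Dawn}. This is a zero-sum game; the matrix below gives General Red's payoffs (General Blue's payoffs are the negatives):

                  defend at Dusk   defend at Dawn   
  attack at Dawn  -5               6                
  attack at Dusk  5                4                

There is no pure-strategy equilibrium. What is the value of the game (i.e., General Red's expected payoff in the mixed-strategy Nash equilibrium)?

v = 25/6

In a mixed equilibrium General Red is indifferent between attack at Dawn and attack at Dusk; this condition fixes q.
  General Red's expected payoff from attack at Dawn: q·(-5) + (1−q)·6 = -11q + 6
  General Red's expected payoff from attack at Dusk: q·5 + (1−q)·4 = q + 4
  -11q + 6 = q + 4  ⇒  -12q = -2  ⇒  q = 1/6.
The value is General Red's expected payoff against this mix (using attack at Dawn): (1/6)·(-5) + (5/6)·6 = 25/6.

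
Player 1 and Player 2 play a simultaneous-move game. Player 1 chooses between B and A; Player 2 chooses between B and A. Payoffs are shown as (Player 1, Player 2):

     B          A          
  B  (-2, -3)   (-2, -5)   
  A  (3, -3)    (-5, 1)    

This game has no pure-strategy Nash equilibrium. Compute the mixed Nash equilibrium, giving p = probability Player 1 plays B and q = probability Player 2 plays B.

p = 2/3, q = 3/8

In a mixed equilibrium Player 2 is indifferent between B and A; this condition fixes p.
  Player 2's expected payoff from B: p·(-3) + (1−p)·(-3) = -3
  Player 2's expected payoff from A: p·(-5) + (1−p)·1 = -6p + 1
  -3 = -6p + 1  ⇒  6p = 4  ⇒  p = 2/3.
For Player 1 to be willing to mix, Player 1 must be indifferent between B and A, which pins down Player 2's mix.
  Player 1's expected payoff from B: q·(-2) + (1−q)·(-2) = -2
  Player 1's expected payoff from A: q·3 + (1−q)·(-5) = 8q - 5
  -2 = 8q - 5  ⇒  -8q = -3  ⇒  q = 3/8.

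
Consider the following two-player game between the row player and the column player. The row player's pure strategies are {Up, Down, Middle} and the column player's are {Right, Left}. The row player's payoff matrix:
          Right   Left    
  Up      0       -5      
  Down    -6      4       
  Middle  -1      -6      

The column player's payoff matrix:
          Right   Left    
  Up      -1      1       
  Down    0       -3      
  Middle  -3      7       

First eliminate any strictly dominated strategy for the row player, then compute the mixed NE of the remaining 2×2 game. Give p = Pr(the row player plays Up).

p = 3/5

The row player's strategy Middle is strictly dominated by Up: 0 > -1 and -5 > -6. Eliminate Middle.
The column player's indifference between Right and Left determines the row player's mixing probability p:
  the column player's payoff to Right: p·(-1) + (1−p)·0 = -p
  the column player's payoff to Left: p·1 + (1−p)·(-3) = 4p - 3
  -p = 4p - 3  ⇒  -5p = -3  ⇒  p = 3/5.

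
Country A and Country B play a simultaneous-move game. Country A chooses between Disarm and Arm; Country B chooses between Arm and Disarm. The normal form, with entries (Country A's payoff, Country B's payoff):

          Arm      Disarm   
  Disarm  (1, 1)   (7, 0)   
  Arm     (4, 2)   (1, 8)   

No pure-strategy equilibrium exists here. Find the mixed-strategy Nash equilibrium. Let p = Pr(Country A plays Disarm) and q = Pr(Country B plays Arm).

p = 6/7, q = 2/3

In a mixed equilibrium Country B is indifferent between Arm and Disarm; this condition fixes p.
  Country B's payoff to Arm: p·1 + (1−p)·2 = -p + 2
  Country B's payoff to Disarm: p·0 + (1−p)·8 = -8p + 8
  -p + 2 = -8p + 8  ⇒  7p = 6  ⇒  p = 6/7.
Country A's indifference between Disarm and Arm determines Country B's mixing probability q:
  Country A's payoff to Disarm: q·1 + (1−q)·7 = -6q + 7
  Country A's payoff to Arm: q·4 + (1−q)·1 = 3q + 1
  -6q + 7 = 3q + 1  ⇒  -9q = -6  ⇒  q = 2/3.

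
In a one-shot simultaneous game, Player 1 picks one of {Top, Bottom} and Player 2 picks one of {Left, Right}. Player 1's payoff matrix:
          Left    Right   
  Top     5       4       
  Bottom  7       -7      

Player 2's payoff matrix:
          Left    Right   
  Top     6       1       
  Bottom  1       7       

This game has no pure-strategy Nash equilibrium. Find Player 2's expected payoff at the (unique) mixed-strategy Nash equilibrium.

41/11

Player 1's mix must leave Player 2 indifferent between Left and Right.
  Player 2's expected payoff from Left: p·6 + (1−p)·1 = 5p + 1
  Player 2's expected payoff from Right: p·1 + (1−p)·7 = -6p + 7
  5p + 1 = -6p + 7  ⇒  11p = 6  ⇒  p = 6/11.
At equilibrium Player 2 is indifferent across columns, so Player 2's payoff equals the payoff from Left: (6/11)·6 + (5/11)·1 = 41/11.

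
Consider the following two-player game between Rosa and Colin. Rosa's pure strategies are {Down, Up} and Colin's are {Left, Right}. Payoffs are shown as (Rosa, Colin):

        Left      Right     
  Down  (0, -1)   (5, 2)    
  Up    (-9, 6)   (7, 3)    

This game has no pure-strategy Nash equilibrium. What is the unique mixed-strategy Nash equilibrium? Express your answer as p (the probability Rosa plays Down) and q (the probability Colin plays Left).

For Colin to be willing to mix, Colin must be indifferent between Left and Right, which pins down Rosa's mix.
  Colin's payoff from Left: p·(-1) + (1−p)·6 = -7p + 6
  Colin's payoff from Right: p·2 + (1−p)·3 = -p + 3
  -7p + 6 = -p + 3  ⇒  -6p = -3  ⇒  p = 1/2.
Set Rosa's expected payoff from Down equal to that from Up:
  Rosa's payoff from Down: q·0 + (1−q)·5 = -5q + 5
  Rosa's payoff from Up: q·(-9) + (1−q)·7 = -16q + 7
  -5q + 5 = -16q + 7  ⇒  11q = 2  ⇒  q = 2/11.

p = 1/2, q = 2/11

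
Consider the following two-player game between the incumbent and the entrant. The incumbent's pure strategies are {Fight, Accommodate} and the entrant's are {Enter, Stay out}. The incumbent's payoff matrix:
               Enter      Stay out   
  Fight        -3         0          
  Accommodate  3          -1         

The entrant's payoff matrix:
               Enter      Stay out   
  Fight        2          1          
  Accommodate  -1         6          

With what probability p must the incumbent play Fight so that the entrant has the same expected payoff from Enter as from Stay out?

p = 7/8

In a mixed equilibrium the entrant is indifferent between Enter and Stay out; this condition fixes p.
  the entrant's payoff from Enter: p·2 + (1−p)·(-1) = 3p - 1
  the entrant's payoff from Stay out: p·1 + (1−p)·6 = -5p + 6
  3p - 1 = -5p + 6  ⇒  8p = 7  ⇒  p = 7/8.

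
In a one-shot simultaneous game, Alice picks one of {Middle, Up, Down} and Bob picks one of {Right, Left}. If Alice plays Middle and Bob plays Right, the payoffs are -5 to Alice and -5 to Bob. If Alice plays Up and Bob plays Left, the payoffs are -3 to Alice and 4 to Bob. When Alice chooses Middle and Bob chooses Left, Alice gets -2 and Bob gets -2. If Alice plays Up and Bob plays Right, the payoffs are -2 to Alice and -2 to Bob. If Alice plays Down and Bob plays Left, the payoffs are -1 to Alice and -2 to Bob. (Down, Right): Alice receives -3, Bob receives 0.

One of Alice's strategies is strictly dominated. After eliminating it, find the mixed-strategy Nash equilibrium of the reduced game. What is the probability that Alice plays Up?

p = 1/4

Alice's strategy Middle is strictly dominated by Down: -3 > -5 and -1 > -2. Eliminate Middle.
Set Bob's expected payoff from Right equal to that from Left:
  Bob's payoff to Right: p·(-2) + (1−p)·0 = -2p
  Bob's payoff to Left: p·4 + (1−p)·(-2) = 6p - 2
  -2p = 6p - 2  ⇒  -8p = -2  ⇒  p = 1/4.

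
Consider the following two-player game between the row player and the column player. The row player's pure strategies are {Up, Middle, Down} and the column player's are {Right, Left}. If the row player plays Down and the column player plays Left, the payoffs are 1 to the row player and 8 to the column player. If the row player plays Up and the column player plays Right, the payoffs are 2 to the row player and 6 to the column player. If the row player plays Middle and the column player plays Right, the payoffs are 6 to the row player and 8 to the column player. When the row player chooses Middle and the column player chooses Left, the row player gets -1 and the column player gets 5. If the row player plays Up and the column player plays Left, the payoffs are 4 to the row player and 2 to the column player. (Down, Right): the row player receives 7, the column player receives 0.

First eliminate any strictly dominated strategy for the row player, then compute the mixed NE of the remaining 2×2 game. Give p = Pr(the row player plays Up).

p = 2/3

The row player's strategy Middle is strictly dominated by Down: 7 > 6 and 1 > -1. Eliminate Middle.
The column player's indifference between Right and Left determines the row player's mixing probability p:
  the column player's expected payoff from Right: p·6 + (1−p)·0 = 6p
  the column player's expected payoff from Left: p·2 + (1−p)·8 = -6p + 8
  6p = -6p + 8  ⇒  12p = 8  ⇒  p = 2/3.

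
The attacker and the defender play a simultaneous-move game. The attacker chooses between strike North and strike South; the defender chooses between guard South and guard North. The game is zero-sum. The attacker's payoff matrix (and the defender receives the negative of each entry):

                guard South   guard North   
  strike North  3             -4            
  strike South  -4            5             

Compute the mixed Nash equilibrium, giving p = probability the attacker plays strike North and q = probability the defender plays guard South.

p = 9/16, q = 9/16

In a mixed equilibrium the defender is indifferent between guard South and guard North; this condition fixes p.
  the defender's payoff from guard South: p·(-3) + (1−p)·4 = -7p + 4
  the defender's payoff from guard North: p·4 + (1−p)·(-5) = 9p - 5
  -7p + 4 = 9p - 5  ⇒  -16p = -9  ⇒  p = 9/16.
The defender's mix must leave the attacker indifferent between strike North and strike South.
  the attacker's payoff from strike North: q·3 + (1−q)·(-4) = 7q - 4
  the attacker's payoff from strike South: q·(-4) + (1−q)·5 = -9q + 5
  7q - 4 = -9q + 5  ⇒  16q = 9  ⇒  q = 9/16.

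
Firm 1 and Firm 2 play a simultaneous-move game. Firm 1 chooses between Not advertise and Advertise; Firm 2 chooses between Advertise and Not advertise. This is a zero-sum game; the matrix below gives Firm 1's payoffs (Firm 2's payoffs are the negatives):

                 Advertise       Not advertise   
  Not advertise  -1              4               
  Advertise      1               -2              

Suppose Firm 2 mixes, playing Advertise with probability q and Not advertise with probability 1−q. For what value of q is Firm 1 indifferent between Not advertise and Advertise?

q = 3/4

Set Firm 1's expected payoff from Not advertise equal to that from Advertise:
  Firm 1's payoff from Not advertise: q·(-1) + (1−q)·4 = -5q + 4
  Firm 1's payoff from Advertise: q·1 + (1−q)·(-2) = 3q - 2
  -5q + 4 = 3q - 2  ⇒  -8q = -6  ⇒  q = 3/4.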